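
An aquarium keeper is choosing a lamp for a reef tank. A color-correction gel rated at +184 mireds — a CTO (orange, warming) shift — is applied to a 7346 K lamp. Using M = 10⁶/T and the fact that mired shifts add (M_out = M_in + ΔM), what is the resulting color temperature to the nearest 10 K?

M_in = 10⁶/7346 = 136.13 mireds.
M_out = 136.13 + (+184) = 320.13 mireds.
T_out = 10⁶/320.13 = 3123.7 K → 3120 K.

3120 K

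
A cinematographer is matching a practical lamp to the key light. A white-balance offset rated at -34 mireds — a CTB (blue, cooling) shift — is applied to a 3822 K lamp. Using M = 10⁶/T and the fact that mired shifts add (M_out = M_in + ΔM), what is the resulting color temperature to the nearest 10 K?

M_in = 10⁶/3822 = 261.64 mireds.
M_out = 261.64 + (-34) = 227.64 mireds.
T_out = 10⁶/227.64 = 4392.8 K → 4390 K.

4390 K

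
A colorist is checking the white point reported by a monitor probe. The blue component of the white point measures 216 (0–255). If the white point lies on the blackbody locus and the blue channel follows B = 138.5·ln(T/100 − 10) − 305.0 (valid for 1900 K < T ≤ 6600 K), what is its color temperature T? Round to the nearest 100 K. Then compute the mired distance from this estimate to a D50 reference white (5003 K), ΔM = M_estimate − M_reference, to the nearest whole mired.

-11 mireds

ln(t − 10) = (216 + 305.0) / 138.5 = 3.7617.
t − 10 = e^3.7617 = 43.023, so t = 53.023.
T = 100·t = 5302 K → 5300 K to the nearest 100 K.
M_estimate = 10⁶/5300 = 188.68; M_reference = 10⁶/5003 = 199.88.
ΔM = 188.68 − 199.88 = -11.20 → -11 mireds.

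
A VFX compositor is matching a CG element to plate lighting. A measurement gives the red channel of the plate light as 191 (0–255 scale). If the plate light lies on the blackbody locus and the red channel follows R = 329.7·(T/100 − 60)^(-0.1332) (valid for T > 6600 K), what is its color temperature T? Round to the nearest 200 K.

(t − 60)^(-0.1332) = 191/329.7 = 0.57931.
t − 60 = 0.57931^(1/-0.1332) = 0.57931^(-7.508) = 60.245, so t = 120.245.
T = 100·t = 12025 K → 12000 K to the nearest 200 K.

12000 K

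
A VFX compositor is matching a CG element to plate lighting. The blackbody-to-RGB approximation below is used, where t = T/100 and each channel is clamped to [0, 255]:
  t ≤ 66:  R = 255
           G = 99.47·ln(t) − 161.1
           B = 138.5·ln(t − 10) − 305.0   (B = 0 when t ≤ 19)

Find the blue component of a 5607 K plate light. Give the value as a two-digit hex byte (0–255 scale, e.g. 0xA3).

t = 5607/100 = 56.07; the t ≤ 66 branch applies.
B = 138.5·ln(56.07 − 10) − 305.0 = 138.5·ln 46.07 − 305.0 = 138.5·3.8302 − 305.0 = 225.477.
Rounded: 225; in hex, 0xE1.

0xE1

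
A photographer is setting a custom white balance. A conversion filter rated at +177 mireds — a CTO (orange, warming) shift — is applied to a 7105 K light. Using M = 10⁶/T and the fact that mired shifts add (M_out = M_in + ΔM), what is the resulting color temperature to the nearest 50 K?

3150 K

M_in = 10⁶/7105 = 140.75 mireds.
M_out = 140.75 + (+177) = 317.75 mireds.
T_out = 10⁶/317.75 = 3147.2 K → 3150 K.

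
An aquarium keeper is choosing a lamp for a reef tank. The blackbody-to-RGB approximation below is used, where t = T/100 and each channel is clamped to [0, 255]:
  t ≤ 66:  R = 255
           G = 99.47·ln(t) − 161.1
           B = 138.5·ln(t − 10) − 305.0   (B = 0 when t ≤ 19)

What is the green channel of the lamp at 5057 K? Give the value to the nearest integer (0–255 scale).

229

t = 5057/100 = 50.57; the t ≤ 66 branch applies.
G = 99.47·ln 50.57 − 161.1 = 99.47·3.9234 − 161.1 = 229.156.
Rounded: 229.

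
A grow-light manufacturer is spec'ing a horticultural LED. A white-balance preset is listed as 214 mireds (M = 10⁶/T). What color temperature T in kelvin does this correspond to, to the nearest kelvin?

T = 10⁶ / 214 = 4672.90 K → 4673 K.

4673 K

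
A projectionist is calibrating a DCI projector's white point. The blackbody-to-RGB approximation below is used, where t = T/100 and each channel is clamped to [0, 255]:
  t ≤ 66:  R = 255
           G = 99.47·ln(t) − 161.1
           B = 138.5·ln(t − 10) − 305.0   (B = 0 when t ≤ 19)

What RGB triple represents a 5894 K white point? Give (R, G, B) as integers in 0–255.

(255, 244, 234)

t = 5894/100 = 58.94; the t ≤ 66 branch applies.
R = 255 by definition for t ≤ 66.
G = 99.47·ln 58.94 − 161.1 = 99.47·4.0765 − 161.1 = 244.391.
B = 138.5·ln(58.94 − 10) − 305.0 = 138.5·ln 48.94 − 305.0 = 138.5·3.8906 − 305.0 = 233.847.
Rounded: (255, 244, 234).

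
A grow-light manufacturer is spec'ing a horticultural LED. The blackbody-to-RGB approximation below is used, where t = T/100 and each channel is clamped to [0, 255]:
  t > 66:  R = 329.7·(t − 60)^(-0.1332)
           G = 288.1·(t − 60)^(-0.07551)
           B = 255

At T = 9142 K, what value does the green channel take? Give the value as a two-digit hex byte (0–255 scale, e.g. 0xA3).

t = 9142/100 = 91.42; the t > 66 branch applies.
G = 288.1·(91.42 − 60)^(-0.07551) = 288.1·31.42^(-0.07551) = 288.1·0.77081 = 222.070.
Rounded: 222; in hex, 0xDE.

0xDE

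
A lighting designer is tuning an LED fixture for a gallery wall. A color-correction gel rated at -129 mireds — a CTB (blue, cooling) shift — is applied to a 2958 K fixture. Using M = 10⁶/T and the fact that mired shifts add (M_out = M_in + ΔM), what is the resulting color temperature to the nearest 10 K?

M_in = 10⁶/2958 = 338.07 mireds.
M_out = 338.07 + (-129) = 209.07 mireds.
T_out = 10⁶/209.07 = 4783.2 K → 4780 K.

4780 K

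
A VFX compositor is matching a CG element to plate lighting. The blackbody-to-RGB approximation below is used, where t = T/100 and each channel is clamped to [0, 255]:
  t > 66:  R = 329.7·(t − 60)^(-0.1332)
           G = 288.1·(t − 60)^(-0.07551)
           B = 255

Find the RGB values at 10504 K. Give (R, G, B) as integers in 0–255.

t = 10504/100 = 105.04; the t > 66 branch applies.
R = 329.7·(105.04 − 60)^(-0.1332) = 329.7·45.04^(-0.1332) = 329.7·0.60220 = 198.545.
G = 288.1·(105.04 − 60)^(-0.07551) = 288.1·45.04^(-0.07551) = 288.1·0.75013 = 216.113.
B = 255 by definition for t > 66.
Rounded: (199, 216, 255).

(199, 216, 255)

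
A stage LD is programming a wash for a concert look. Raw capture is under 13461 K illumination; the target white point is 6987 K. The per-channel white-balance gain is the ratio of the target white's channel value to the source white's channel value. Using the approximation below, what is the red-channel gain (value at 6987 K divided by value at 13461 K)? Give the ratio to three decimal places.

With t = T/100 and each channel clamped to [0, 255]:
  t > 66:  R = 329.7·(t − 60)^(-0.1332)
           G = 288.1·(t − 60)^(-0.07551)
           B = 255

1.309

At 13461 K (t = 134.61):
  R = 329.7·(134.61 − 60)^(-0.1332) = 329.7·74.61^(-0.1332) = 329.7·0.56305 = 185.636.
At 6987 K (t = 69.87):
  R = 329.7·(69.87 − 60)^(-0.1332) = 329.7·9.87^(-0.1332) = 329.7·0.73715 = 243.039.
Gain = 243.039 / 185.636 = 1.3092 → 1.309.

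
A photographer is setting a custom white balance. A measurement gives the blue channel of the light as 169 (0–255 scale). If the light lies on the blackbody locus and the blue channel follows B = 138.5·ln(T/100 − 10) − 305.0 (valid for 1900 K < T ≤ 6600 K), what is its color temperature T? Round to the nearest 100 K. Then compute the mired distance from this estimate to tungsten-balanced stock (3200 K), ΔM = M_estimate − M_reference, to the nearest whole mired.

ln(t − 10) = (169 + 305.0) / 138.5 = 3.4224.
t − 10 = e^3.4224 = 30.642, so t = 40.642.
T = 100·t = 4064 K → 4100 K to the nearest 100 K.
M_estimate = 10⁶/4100 = 243.90; M_reference = 10⁶/3200 = 312.50.
ΔM = 243.90 − 312.50 = -68.60 → -69 mireds.

-69 mireds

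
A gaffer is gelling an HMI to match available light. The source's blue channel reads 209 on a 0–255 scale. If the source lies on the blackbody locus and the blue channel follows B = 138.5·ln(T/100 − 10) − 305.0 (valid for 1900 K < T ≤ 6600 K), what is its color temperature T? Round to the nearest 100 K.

5100 K

ln(t − 10) = (209 + 305.0) / 138.5 = 3.7112.
t − 10 = e^3.7112 = 40.903, so t = 50.903.
T = 100·t = 5090 K → 5100 K to the nearest 100 K.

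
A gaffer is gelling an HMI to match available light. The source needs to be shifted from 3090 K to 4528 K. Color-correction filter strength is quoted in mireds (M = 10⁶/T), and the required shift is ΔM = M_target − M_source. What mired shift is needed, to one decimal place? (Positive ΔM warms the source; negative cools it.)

M_source = 10⁶/3090 = 323.625; M_target = 10⁶/4528 = 220.848.
ΔM = 220.848 − 323.625 = -102.777 → -102.8 mireds, a cooling shift.

-102.8 mireds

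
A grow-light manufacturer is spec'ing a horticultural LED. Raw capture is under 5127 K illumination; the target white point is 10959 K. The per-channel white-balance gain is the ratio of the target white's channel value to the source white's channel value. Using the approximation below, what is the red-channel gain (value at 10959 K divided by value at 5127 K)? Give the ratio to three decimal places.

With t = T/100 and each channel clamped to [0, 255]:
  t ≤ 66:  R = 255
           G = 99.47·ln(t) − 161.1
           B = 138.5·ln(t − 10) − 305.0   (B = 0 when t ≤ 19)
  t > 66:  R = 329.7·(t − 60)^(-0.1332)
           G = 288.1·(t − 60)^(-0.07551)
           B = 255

0.769

At 5127 K (t = 51.27):
  R = 255 by definition for t ≤ 66.
At 10959 K (t = 109.59):
  R = 329.7·(109.59 − 60)^(-0.1332) = 329.7·49.59^(-0.1332) = 329.7·0.59453 = 196.016.
Gain = 196.016 / 255.000 = 0.7687 → 0.769.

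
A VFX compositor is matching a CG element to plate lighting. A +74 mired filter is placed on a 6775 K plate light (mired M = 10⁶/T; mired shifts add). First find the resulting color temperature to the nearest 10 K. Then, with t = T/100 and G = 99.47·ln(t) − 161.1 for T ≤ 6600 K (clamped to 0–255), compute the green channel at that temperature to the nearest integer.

218

M_in = 10⁶/6775 = 147.60; M_out = 147.60 + (+74) = 221.60.
T_out = 10⁶/221.60 = 4512.6 K → 4510 K; t = 45.1.
G = 99.47·ln 45.1 − 161.1 = 99.47·3.8089 − 161.1 = 217.770.
Rounded: 218.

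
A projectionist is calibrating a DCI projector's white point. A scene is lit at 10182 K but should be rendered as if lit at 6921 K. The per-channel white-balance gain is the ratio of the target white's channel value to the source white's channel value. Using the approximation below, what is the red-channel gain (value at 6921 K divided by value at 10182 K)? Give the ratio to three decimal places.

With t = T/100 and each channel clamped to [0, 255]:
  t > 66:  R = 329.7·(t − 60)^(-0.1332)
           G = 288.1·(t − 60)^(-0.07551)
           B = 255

1.223

At 10182 K (t = 101.82):
  R = 329.7·(101.82 − 60)^(-0.1332) = 329.7·41.82^(-0.1332) = 329.7·0.60818 = 200.517.
At 6921 K (t = 69.21):
  R = 329.7·(69.21 − 60)^(-0.1332) = 329.7·9.21^(-0.1332) = 329.7·0.74398 = 245.290.
Gain = 245.290 / 200.517 = 1.2233 → 1.223.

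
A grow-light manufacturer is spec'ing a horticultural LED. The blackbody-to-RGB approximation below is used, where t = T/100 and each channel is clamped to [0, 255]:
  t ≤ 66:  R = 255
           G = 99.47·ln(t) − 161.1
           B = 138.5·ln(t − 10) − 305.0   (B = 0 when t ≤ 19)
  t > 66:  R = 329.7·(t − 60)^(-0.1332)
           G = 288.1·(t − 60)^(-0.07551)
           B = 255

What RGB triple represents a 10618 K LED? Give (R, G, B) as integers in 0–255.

t = 10618/100 = 106.18; the t > 66 branch applies.
R = 329.7·(106.18 − 60)^(-0.1332) = 329.7·46.18^(-0.1332) = 329.7·0.60020 = 197.885.
G = 288.1·(106.18 − 60)^(-0.07551) = 288.1·46.18^(-0.07551) = 288.1·0.74872 = 215.705.
B = 255 by definition for t > 66.
Rounded: (198, 216, 255).

(198, 216, 255)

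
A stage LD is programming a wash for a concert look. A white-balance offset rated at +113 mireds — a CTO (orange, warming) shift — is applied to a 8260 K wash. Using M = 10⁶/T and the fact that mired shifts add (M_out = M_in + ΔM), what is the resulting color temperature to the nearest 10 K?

4270 K

M_in = 10⁶/8260 = 121.07 mireds.
M_out = 121.07 + (+113) = 234.07 mireds.
T_out = 10⁶/234.07 = 4272.3 K → 4270 K.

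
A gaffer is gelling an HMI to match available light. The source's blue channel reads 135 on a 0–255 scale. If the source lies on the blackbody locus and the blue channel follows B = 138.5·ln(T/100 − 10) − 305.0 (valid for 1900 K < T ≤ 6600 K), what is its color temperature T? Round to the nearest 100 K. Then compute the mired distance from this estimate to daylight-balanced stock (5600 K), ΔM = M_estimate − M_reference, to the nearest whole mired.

+116 mireds

ln(t − 10) = (135 + 305.0) / 138.5 = 3.1769.
t − 10 = e^3.1769 = 23.972, so t = 33.972.
T = 100·t = 3397 K → 3400 K to the nearest 100 K.
M_estimate = 10⁶/3400 = 294.12; M_reference = 10⁶/5600 = 178.57.
ΔM = 294.12 − 178.57 = 115.55 → +116 mireds.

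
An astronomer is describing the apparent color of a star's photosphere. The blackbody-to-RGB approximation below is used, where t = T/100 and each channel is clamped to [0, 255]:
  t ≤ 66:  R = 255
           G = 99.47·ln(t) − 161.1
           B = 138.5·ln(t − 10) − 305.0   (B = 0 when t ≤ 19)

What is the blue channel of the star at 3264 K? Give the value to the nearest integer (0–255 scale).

127

t = 3264/100 = 32.64; the t ≤ 66 branch applies.
B = 138.5·ln(32.64 − 10) − 305.0 = 138.5·ln 22.64 − 305.0 = 138.5·3.1197 − 305.0 = 127.081.
Rounded: 127.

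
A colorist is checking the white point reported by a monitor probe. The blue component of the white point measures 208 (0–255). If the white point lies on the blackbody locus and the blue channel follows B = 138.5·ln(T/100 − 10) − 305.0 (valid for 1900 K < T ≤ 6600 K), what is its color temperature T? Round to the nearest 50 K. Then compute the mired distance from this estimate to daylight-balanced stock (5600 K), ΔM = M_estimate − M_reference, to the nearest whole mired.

ln(t − 10) = (208 + 305.0) / 138.5 = 3.7040.
t − 10 = e^3.7040 = 40.608, so t = 50.608.
T = 100·t = 5061 K → 5050 K to the nearest 50 K.
M_estimate = 10⁶/5050 = 198.02; M_reference = 10⁶/5600 = 178.57.
ΔM = 198.02 − 178.57 = 19.45 → +19 mireds.

+19 mireds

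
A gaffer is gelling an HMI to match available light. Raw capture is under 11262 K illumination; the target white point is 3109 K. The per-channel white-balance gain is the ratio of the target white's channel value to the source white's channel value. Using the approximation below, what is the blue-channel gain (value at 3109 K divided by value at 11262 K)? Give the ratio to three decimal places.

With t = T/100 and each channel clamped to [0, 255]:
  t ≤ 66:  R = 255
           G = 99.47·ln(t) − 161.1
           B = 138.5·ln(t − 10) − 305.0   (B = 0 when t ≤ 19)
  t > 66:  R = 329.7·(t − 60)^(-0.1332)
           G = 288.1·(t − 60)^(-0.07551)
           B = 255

0.460

At 11262 K (t = 112.62):
  B = 255 by definition for t > 66.
At 3109 K (t = 31.09):
  B = 138.5·ln(31.09 − 10) − 305.0 = 138.5·ln 21.09 − 305.0 = 138.5·3.0488 − 305.0 = 117.259.
Gain = 117.259 / 255.000 = 0.4598 → 0.460.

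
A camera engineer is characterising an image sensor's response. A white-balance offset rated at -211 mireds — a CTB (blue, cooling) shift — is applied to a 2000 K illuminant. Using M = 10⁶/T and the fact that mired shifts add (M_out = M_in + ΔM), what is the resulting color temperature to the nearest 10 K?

3460 K

M_in = 10⁶/2000 = 500.00 mireds.
M_out = 500.00 + (-211) = 289.00 mireds.
T_out = 10⁶/289.00 = 3460.2 K → 3460 K.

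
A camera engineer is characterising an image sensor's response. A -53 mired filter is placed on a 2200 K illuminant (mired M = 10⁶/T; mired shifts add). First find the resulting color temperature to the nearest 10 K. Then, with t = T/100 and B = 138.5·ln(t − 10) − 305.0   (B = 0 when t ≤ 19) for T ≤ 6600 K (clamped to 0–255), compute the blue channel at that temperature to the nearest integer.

69

M_in = 10⁶/2200 = 454.55; M_out = 454.55 + (-53) = 401.55.
T_out = 10⁶/401.55 = 2490.4 K → 2490 K; t = 24.9.
B = 138.5·ln(24.9 − 10) − 305.0 = 138.5·ln 14.9 − 305.0 = 138.5·2.7014 − 305.0 = 69.139.
Rounded: 69.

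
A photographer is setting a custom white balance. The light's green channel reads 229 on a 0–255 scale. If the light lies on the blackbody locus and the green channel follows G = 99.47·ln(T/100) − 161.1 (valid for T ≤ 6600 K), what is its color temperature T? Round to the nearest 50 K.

ln t = (229 + 161.1) / 99.47 = 3.9218.
t = e^3.9218 = 50.491.
T = 100·t = 5049 K → 5050 K to the nearest 50 K.

5050 K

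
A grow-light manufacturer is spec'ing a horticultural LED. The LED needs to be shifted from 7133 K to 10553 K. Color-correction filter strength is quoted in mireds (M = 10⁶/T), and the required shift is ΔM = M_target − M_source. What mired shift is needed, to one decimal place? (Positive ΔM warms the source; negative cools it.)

M_source = 10⁶/7133 = 140.193; M_target = 10⁶/10553 = 94.760.
ΔM = 94.760 − 140.193 = -45.434 → -45.4 mireds, a cooling shift.

-45.4 mireds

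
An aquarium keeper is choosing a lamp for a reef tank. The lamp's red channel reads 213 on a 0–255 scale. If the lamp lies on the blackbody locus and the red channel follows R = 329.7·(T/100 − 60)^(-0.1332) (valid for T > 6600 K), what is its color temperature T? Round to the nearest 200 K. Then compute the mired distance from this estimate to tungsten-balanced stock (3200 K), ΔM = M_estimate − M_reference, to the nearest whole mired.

-196 mireds

(t − 60)^(-0.1332) = 213/329.7 = 0.64604.
t − 60 = 0.64604^(1/-0.1332) = 0.64604^(-7.508) = 26.575, so t = 86.575.
T = 100·t = 8657 K → 8600 K to the nearest 200 K.
M_estimate = 10⁶/8600 = 116.28; M_reference = 10⁶/3200 = 312.50.
ΔM = 116.28 − 312.50 = -196.22 → -196 mireds.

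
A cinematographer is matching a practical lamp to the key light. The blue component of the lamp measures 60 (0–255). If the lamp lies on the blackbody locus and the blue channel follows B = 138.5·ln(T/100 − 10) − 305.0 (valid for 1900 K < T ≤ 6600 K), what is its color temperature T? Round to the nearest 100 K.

2400 K

ln(t − 10) = (60 + 305.0) / 138.5 = 2.6354.
t − 10 = e^2.6354 = 13.949, so t = 23.949.
T = 100·t = 2395 K → 2400 K to the nearest 100 K.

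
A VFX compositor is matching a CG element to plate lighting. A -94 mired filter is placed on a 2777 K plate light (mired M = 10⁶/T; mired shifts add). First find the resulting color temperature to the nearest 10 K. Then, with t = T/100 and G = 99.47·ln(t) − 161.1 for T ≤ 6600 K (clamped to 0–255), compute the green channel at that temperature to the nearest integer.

200

M_in = 10⁶/2777 = 360.10; M_out = 360.10 + (-94) = 266.10.
T_out = 10⁶/266.10 = 3758.0 K → 3760 K; t = 37.6.
G = 99.47·ln 37.6 − 161.1 = 99.47·3.6270 − 161.1 = 199.678.
Rounded: 200.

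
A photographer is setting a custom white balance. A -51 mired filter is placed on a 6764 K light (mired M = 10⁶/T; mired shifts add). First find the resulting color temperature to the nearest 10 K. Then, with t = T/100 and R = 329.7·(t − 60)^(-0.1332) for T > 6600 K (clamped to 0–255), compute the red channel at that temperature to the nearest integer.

M_in = 10⁶/6764 = 147.84; M_out = 147.84 + (-51) = 96.84.
T_out = 10⁶/96.84 = 10326.2 K → 10330 K; t = 103.3.
R = 329.7·(103.3 − 60)^(-0.1332) = 329.7·43.3^(-0.1332) = 329.7·0.60537 = 199.590.
Rounded: 200.

200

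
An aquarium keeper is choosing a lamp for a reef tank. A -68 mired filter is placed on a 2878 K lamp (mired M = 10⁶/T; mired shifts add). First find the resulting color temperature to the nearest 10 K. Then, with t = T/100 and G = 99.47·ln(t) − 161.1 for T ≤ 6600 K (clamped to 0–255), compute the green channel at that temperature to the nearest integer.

M_in = 10⁶/2878 = 347.46; M_out = 347.46 + (-68) = 279.46.
T_out = 10⁶/279.46 = 3578.3 K → 3580 K; t = 35.8.
G = 99.47·ln 35.8 − 161.1 = 99.47·3.5779 − 161.1 = 194.798.
Rounded: 195.

195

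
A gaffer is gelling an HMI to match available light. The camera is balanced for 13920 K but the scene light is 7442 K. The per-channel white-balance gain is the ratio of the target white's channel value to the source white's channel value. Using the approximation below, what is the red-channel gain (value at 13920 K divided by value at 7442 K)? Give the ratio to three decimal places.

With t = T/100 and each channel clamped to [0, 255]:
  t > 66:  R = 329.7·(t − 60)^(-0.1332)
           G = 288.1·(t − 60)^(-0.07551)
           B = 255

0.797

At 7442 K (t = 74.42):
  R = 329.7·(74.42 − 60)^(-0.1332) = 329.7·14.42^(-0.1332) = 329.7·0.70085 = 231.071.
At 13920 K (t = 139.2):
  R = 329.7·(139.2 − 60)^(-0.1332) = 329.7·79.2^(-0.1332) = 329.7·0.55859 = 184.166.
Gain = 184.166 / 231.071 = 0.7970 → 0.797.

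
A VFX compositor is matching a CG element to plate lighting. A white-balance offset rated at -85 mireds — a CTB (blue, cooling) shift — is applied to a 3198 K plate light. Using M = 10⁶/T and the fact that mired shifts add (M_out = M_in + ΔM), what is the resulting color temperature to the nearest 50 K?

4400 K

M_in = 10⁶/3198 = 312.70 mireds.
M_out = 312.70 + (-85) = 227.70 mireds.
T_out = 10⁶/227.70 = 4391.8 K → 4400 K.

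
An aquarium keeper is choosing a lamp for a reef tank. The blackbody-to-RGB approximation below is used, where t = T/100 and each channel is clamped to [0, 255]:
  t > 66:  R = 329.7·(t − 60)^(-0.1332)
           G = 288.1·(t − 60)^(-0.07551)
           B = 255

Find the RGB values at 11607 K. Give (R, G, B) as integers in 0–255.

t = 11607/100 = 116.07; the t > 66 branch applies.
R = 329.7·(116.07 − 60)^(-0.1332) = 329.7·56.07^(-0.1332) = 329.7·0.58488 = 192.836.
G = 288.1·(116.07 − 60)^(-0.07551) = 288.1·56.07^(-0.07551) = 288.1·0.73782 = 212.567.
B = 255 by definition for t > 66.
Rounded: (193, 213, 255).

(193, 213, 255)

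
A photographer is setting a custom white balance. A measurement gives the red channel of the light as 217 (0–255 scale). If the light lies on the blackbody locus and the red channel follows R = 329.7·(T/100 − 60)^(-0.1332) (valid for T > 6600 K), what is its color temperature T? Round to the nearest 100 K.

(t − 60)^(-0.1332) = 217/329.7 = 0.65817.
t − 60 = 0.65817^(1/-0.1332) = 0.65817^(-7.508) = 23.110, so t = 83.110.
T = 100·t = 8311 K → 8300 K to the nearest 100 K.

8300 K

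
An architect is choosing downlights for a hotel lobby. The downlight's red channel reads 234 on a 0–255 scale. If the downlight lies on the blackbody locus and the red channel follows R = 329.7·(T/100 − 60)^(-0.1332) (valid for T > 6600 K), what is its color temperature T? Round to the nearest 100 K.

7300 K

(t − 60)^(-0.1332) = 234/329.7 = 0.70974.
t − 60 = 0.70974^(1/-0.1332) = 0.70974^(-7.508) = 13.119, so t = 73.119.
T = 100·t = 7312 K → 7300 K to the nearest 100 K.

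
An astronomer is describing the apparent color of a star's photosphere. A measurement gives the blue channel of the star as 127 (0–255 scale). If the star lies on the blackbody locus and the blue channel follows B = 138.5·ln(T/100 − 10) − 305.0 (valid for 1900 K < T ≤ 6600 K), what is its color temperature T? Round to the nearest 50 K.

3250 K

ln(t − 10) = (127 + 305.0) / 138.5 = 3.1191.
t − 10 = e^3.1191 = 22.627, so t = 32.627.
T = 100·t = 3263 K → 3250 K to the nearest 50 K.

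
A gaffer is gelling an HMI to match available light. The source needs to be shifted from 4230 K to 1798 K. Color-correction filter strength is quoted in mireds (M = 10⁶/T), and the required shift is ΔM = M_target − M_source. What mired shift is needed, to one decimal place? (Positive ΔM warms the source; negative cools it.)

M_source = 10⁶/4230 = 236.407; M_target = 10⁶/1798 = 556.174.
ΔM = 556.174 − 236.407 = 319.767 → +319.8 mireds, a warming shift.

+319.8 mireds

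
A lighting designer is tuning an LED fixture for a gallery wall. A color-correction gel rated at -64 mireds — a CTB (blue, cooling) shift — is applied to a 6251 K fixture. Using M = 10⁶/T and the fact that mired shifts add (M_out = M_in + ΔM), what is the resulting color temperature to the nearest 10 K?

M_in = 10⁶/6251 = 159.97 mireds.
M_out = 159.97 + (-64) = 95.97 mireds.
T_out = 10⁶/95.97 = 10419.4 K → 10420 K.

10420 K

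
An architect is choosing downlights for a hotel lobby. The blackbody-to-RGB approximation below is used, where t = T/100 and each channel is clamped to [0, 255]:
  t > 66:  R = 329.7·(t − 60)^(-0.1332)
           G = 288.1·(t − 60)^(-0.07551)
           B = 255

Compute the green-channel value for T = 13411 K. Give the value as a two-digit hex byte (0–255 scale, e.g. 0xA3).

t = 13411/100 = 134.11; the t > 66 branch applies.
G = 288.1·(134.11 − 60)^(-0.07551) = 288.1·74.11^(-0.07551) = 288.1·0.72245 = 208.137.
Rounded: 208; in hex, 0xD0.

0xD0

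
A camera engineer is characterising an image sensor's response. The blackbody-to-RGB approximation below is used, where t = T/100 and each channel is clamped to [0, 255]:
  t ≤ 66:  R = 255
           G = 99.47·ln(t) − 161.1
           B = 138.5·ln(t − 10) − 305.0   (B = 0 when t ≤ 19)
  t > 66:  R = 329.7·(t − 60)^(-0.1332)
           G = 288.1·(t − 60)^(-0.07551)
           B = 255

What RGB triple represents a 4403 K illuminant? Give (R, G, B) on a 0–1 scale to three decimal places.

t = 4403/100 = 44.03; the t ≤ 66 branch applies.
R = 255 by definition for t ≤ 66.
G = 99.47·ln 44.03 − 161.1 = 99.47·3.7849 − 161.1 = 215.381.
B = 138.5·ln(44.03 − 10) − 305.0 = 138.5·ln 34.03 − 305.0 = 138.5·3.5272 − 305.0 = 183.523.
Dividing each by 255: (1.0000, 0.8446, 0.7197) → (1.000, 0.845, 0.720).

(1.000, 0.845, 0.720)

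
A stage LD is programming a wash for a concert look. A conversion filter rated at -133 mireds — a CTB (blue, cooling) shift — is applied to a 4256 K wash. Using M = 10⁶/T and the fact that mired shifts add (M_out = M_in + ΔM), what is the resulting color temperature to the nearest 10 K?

M_in = 10⁶/4256 = 234.96 mireds.
M_out = 234.96 + (-133) = 101.96 mireds.
T_out = 10⁶/101.96 = 9807.5 K → 9810 K.

9810 K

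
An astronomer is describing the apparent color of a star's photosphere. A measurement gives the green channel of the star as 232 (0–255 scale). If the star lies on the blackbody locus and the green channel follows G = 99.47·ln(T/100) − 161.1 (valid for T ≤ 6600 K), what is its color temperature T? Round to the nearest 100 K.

5200 K

ln t = (232 + 161.1) / 99.47 = 3.9519.
t = e^3.9519 = 52.036.
T = 100·t = 5204 K → 5200 K to the nearest 100 K.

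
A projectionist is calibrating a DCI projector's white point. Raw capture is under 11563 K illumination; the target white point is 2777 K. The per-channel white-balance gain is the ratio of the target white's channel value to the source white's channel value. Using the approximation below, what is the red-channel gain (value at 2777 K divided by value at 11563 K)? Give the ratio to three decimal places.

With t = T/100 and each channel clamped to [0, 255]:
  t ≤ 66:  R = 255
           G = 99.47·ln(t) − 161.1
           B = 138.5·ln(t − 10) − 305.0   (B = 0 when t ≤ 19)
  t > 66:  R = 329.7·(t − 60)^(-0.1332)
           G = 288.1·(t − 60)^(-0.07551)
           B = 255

At 11563 K (t = 115.63):
  R = 329.7·(115.63 − 60)^(-0.1332) = 329.7·55.63^(-0.1332) = 329.7·0.58550 = 193.038.
At 2777 K (t = 27.77):
  R = 255 by definition for t ≤ 66.
Gain = 255.000 / 193.038 = 1.3210 → 1.321.

1.321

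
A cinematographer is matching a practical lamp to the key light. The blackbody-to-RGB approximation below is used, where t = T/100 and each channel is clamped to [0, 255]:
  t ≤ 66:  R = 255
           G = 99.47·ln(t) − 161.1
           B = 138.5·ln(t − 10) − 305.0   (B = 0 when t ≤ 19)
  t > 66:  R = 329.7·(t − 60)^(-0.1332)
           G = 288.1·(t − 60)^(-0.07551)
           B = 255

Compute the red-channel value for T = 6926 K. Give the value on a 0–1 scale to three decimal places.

t = 6926/100 = 69.26; the t > 66 branch applies.
R = 329.7·(69.26 − 60)^(-0.1332) = 329.7·9.26^(-0.1332) = 329.7·0.74344 = 245.113.
On a 0–1 scale: 245.113/255 = 0.9612 → 0.961.

0.961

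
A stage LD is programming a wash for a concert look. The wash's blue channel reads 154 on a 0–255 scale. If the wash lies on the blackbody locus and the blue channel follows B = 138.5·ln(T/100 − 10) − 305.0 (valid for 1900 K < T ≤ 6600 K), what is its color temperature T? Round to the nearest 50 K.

ln(t − 10) = (154 + 305.0) / 138.5 = 3.3141.
t − 10 = e^3.3141 = 27.497, so t = 37.497.
T = 100·t = 3750 K → 3750 K to the nearest 50 K.

3750 K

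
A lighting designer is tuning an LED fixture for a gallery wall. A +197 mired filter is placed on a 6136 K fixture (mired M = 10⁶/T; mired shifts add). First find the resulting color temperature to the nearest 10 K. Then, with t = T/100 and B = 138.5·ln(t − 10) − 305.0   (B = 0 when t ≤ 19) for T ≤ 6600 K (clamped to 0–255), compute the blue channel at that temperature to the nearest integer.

94

M_in = 10⁶/6136 = 162.97; M_out = 162.97 + (+197) = 359.97.
T_out = 10⁶/359.97 = 2778.0 K → 2780 K; t = 27.8.
B = 138.5·ln(27.8 − 10) − 305.0 = 138.5·ln 17.8 − 305.0 = 138.5·2.8792 − 305.0 = 93.769.
Rounded: 94.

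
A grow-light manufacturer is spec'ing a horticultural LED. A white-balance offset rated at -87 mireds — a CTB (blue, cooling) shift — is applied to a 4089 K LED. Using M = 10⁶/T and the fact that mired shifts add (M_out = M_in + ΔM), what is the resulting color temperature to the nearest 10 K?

M_in = 10⁶/4089 = 244.56 mireds.
M_out = 244.56 + (-87) = 157.56 mireds.
T_out = 10⁶/157.56 = 6346.8 K → 6350 K.

6350 K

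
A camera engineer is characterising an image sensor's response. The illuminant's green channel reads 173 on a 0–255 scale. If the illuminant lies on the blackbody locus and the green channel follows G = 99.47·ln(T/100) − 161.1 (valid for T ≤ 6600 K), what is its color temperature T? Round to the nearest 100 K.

2900 K

ln t = (173 + 161.1) / 99.47 = 3.3588.
t = e^3.3588 = 28.755.
T = 100·t = 2875 K → 2900 K to the nearest 100 K.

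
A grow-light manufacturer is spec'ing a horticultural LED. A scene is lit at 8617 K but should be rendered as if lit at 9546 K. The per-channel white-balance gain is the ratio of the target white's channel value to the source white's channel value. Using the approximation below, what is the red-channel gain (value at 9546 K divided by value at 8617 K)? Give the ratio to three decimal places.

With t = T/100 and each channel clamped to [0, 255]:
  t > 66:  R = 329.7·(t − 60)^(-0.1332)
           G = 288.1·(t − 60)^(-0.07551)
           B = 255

At 8617 K (t = 86.17):
  R = 329.7·(86.17 − 60)^(-0.1332) = 329.7·26.17^(-0.1332) = 329.7·0.64736 = 213.436.
At 9546 K (t = 95.46):
  R = 329.7·(95.46 − 60)^(-0.1332) = 329.7·35.46^(-0.1332) = 329.7·0.62169 = 204.972.
Gain = 204.972 / 213.436 = 0.9603 → 0.960.

0.960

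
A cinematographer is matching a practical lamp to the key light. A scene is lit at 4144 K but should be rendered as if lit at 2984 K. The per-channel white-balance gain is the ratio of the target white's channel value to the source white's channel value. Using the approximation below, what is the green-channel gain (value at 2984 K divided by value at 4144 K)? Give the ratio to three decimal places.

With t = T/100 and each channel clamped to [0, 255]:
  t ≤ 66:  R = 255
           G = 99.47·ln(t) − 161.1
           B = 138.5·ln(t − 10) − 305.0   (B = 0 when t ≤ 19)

0.844

At 4144 K (t = 41.44):
  G = 99.47·ln 41.44 − 161.1 = 99.47·3.7242 − 161.1 = 209.351.
At 2984 K (t = 29.84):
  G = 99.47·ln 29.84 − 161.1 = 99.47·3.3958 − 161.1 = 176.685.
Gain = 176.685 / 209.351 = 0.8440 → 0.844.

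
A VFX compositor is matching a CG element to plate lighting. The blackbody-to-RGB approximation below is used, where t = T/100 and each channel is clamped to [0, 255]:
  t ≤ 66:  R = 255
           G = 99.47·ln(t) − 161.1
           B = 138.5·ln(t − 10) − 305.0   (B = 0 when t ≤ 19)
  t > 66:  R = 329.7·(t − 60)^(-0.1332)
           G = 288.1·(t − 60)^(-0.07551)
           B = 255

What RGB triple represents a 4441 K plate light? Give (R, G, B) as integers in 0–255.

t = 4441/100 = 44.41; the t ≤ 66 branch applies.
R = 255 by definition for t ≤ 66.
G = 99.47·ln 44.41 − 161.1 = 99.47·3.7935 − 161.1 = 216.236.
B = 138.5·ln(44.41 − 10) − 305.0 = 138.5·ln 34.41 − 305.0 = 138.5·3.5383 − 305.0 = 185.061.
Rounded: (255, 216, 185).

(255, 216, 185)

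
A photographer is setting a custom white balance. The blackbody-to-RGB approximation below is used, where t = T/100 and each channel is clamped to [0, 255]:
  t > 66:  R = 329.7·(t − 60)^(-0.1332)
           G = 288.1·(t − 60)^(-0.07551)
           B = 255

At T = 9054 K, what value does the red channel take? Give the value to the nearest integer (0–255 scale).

209

t = 9054/100 = 90.54; the t > 66 branch applies.
R = 329.7·(90.54 − 60)^(-0.1332) = 329.7·30.54^(-0.1332) = 329.7·0.63418 = 209.091.
Rounded: 209.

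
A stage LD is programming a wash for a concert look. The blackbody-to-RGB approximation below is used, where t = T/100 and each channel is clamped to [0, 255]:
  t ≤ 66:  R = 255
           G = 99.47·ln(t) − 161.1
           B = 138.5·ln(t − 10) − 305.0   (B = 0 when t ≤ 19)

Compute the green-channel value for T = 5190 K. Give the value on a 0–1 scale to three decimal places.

0.909

t = 5190/100 = 51.9; the t ≤ 66 branch applies.
G = 99.47·ln 51.9 − 161.1 = 99.47·3.9493 − 161.1 = 231.739.
On a 0–1 scale: 231.739/255 = 0.9088 → 0.909.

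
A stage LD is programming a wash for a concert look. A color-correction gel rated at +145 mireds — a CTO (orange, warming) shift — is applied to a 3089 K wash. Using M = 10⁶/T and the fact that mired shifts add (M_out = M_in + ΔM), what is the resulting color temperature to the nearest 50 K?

2150 K

M_in = 10⁶/3089 = 323.73 mireds.
M_out = 323.73 + (+145) = 468.73 mireds.
T_out = 10⁶/468.73 = 2133.4 K → 2150 K.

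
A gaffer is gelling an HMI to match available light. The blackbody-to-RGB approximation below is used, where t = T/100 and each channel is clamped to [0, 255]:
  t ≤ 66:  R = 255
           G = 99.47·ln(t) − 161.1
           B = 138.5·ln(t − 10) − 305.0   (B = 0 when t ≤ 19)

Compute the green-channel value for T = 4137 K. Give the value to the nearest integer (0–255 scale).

209

t = 4137/100 = 41.37; the t ≤ 66 branch applies.
G = 99.47·ln 41.37 − 161.1 = 99.47·3.7226 − 161.1 = 209.183.
Rounded: 209.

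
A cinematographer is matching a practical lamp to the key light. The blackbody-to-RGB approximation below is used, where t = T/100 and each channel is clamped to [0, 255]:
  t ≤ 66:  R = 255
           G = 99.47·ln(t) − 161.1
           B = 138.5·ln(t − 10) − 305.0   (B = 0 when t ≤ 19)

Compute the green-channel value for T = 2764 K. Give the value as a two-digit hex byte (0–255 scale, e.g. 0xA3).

0xA9

t = 2764/100 = 27.64; the t ≤ 66 branch applies.
G = 99.47·ln 27.64 − 161.1 = 99.47·3.3193 − 161.1 = 169.067.
Rounded: 169; in hex, 0xA9.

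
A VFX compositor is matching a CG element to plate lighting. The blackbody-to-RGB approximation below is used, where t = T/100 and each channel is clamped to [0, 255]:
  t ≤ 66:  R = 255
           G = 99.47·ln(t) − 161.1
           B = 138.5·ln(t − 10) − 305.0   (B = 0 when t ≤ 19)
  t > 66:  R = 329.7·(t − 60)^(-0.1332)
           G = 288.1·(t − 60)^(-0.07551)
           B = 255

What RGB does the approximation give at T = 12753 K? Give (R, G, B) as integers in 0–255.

t = 12753/100 = 127.53; the t > 66 branch applies.
R = 329.7·(127.53 − 60)^(-0.1332) = 329.7·67.53^(-0.1332) = 329.7·0.57057 = 188.118.
G = 288.1·(127.53 − 60)^(-0.07551) = 288.1·67.53^(-0.07551) = 288.1·0.72754 = 209.603.
B = 255 by definition for t > 66.
Rounded: (188, 210, 255).

(188, 210, 255)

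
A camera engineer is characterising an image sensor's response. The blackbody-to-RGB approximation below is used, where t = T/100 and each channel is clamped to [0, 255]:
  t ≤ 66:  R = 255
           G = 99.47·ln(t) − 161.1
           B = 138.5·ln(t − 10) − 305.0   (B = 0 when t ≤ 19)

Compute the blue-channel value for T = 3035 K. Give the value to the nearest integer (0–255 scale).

112

t = 3035/100 = 30.35; the t ≤ 66 branch applies.
B = 138.5·ln(30.35 − 10) − 305.0 = 138.5·ln 20.35 − 305.0 = 138.5·3.0131 − 305.0 = 112.312.
Rounded: 112.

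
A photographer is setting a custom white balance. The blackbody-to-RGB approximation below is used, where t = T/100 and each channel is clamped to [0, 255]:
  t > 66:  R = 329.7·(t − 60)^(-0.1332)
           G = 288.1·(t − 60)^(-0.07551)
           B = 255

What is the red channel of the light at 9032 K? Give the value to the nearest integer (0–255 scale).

209

t = 9032/100 = 90.32; the t > 66 branch applies.
R = 329.7·(90.32 − 60)^(-0.1332) = 329.7·30.32^(-0.1332) = 329.7·0.63480 = 209.292.
Rounded: 209.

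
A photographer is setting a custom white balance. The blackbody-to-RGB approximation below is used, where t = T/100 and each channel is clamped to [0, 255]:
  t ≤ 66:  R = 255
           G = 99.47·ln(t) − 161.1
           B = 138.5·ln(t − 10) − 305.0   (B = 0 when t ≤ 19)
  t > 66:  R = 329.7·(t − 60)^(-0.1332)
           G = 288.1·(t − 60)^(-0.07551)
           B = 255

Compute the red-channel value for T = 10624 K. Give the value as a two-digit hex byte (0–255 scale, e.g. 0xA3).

0xC6

t = 10624/100 = 106.24; the t > 66 branch applies.
R = 329.7·(106.24 − 60)^(-0.1332) = 329.7·46.24^(-0.1332) = 329.7·0.60009 = 197.851.
Rounded: 198; in hex, 0xC6.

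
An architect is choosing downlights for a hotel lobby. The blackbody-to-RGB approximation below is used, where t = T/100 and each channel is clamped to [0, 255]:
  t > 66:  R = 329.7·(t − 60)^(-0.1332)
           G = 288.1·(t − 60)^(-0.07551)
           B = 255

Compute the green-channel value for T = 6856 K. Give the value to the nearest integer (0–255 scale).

t = 6856/100 = 68.56; the t > 66 branch applies.
G = 288.1·(68.56 − 60)^(-0.07551) = 288.1·8.56^(-0.07551) = 288.1·0.85033 = 244.981.
Rounded: 245.

245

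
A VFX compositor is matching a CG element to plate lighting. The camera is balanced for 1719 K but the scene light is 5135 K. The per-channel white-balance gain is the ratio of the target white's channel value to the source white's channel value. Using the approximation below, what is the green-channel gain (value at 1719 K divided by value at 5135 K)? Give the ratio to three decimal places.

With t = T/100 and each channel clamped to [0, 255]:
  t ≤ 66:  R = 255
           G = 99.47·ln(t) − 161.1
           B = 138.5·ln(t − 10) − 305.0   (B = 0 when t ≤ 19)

At 5135 K (t = 51.35):
  G = 99.47·ln 51.35 − 161.1 = 99.47·3.9387 − 161.1 = 230.679.
At 1719 K (t = 17.19):
  G = 99.47·ln 17.19 − 161.1 = 99.47·2.8443 − 161.1 = 121.825.
Gain = 121.825 / 230.679 = 0.5281 → 0.528.

0.528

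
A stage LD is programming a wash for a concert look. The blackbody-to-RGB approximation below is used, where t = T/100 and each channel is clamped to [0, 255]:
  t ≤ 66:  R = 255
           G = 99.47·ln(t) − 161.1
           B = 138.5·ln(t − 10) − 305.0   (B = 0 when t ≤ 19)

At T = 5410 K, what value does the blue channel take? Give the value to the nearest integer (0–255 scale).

219

t = 5410/100 = 54.1; the t ≤ 66 branch applies.
B = 138.5·ln(54.1 − 10) − 305.0 = 138.5·ln 44.1 − 305.0 = 138.5·3.7865 − 305.0 = 219.425.
Rounded: 219.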